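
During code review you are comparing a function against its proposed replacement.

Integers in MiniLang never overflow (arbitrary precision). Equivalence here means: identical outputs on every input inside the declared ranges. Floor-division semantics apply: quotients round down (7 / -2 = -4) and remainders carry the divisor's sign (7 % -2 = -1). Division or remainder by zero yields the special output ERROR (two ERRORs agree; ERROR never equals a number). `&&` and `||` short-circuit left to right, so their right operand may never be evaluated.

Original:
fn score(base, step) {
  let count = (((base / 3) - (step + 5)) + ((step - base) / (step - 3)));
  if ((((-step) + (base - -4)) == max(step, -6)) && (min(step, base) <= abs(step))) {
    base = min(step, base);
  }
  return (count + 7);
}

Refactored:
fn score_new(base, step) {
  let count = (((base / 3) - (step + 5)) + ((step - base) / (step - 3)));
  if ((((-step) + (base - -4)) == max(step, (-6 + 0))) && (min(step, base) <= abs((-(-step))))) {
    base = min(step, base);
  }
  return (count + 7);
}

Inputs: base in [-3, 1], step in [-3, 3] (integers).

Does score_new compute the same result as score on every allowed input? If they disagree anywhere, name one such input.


Reading the diff, among the changes: constant usage differs; and arithmetic usage differs.
Spot check at base=-2, step=1 — score: count becomes -9; next ((((-step) + (base - -4)) == max(step, -6)) && (min(step, base) <= abs(step))) evaluates to true; next base becomes -2; next final value -2. score_new: count becomes -9; next ((((-step) + (base - -4)) == max(step, (-6 + 0))) && (min(step, base) <= abs((-(-step))))) evaluates to true; next base becomes -2; next final value -2. Both give -2.
An exhaustive pass over the 35 declared inputs shows identical outputs.
verdict: equivalent


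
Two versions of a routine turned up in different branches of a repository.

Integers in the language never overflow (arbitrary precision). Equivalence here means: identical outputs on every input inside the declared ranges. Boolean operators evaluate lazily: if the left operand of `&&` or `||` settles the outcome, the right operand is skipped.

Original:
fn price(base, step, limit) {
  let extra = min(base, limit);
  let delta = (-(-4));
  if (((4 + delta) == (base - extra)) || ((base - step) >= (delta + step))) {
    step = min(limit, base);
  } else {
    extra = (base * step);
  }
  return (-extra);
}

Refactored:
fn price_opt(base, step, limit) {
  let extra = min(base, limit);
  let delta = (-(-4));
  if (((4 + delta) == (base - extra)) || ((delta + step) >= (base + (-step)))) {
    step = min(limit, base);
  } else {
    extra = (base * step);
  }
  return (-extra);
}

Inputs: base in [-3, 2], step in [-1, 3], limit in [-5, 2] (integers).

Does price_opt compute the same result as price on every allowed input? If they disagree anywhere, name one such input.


Evaluate both at base=-3, step=-1, limit=-5.
price: extra := -5 | delta := 4 | (((4 + delta) == (base - extra)) || ((base - step) >= (delta + step))): false | extra := 3 | result -3
price_opt: extra := -5 | delta := 4 | (((4 + delta) == (base - extra)) || ((delta + step) >= (base + (-step)))): true | step := -5 | result 5
-3 and 5 differ, so these are not the same function on this domain.
verdict: not equivalent; witness: base=-3, step=-1, limit=-5


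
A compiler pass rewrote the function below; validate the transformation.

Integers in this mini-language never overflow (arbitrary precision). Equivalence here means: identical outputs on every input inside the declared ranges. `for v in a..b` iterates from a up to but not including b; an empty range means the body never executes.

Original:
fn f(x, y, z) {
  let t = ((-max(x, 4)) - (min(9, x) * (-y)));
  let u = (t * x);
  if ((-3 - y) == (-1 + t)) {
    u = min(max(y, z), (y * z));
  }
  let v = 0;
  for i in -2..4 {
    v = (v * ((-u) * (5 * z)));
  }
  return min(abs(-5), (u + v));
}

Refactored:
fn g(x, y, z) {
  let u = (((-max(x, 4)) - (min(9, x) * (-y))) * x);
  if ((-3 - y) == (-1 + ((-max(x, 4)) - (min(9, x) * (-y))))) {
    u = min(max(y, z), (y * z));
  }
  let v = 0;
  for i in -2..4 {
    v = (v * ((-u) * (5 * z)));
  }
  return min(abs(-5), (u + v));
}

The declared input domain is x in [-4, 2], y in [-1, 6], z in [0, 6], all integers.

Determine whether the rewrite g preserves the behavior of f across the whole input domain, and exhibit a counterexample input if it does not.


Changes here: statement counts differ, constant usage differs, local variable names differ, arithmetic usage differs, min/max/abs usage differs; the full 392-point sweep finds no disagreement.
verdict: equivalent


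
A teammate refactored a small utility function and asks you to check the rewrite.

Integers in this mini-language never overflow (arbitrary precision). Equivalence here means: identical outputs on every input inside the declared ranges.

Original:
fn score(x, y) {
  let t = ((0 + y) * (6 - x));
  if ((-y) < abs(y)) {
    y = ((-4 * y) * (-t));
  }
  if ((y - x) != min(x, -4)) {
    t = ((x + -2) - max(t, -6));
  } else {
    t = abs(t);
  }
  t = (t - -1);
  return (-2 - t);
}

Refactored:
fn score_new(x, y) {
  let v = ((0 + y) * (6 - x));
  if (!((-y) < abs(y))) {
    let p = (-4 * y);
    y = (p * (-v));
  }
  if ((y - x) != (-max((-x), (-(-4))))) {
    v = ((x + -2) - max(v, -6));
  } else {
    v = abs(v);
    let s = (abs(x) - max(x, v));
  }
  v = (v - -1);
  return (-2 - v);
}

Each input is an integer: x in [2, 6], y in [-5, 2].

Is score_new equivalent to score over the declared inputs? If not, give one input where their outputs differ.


The rewrite breaks on x=2, y=-2, where the results are -11 and -9.
score: t=-8, then ((-y) < abs(y)) is false, then ((y - x) != min(x, -4)) is false, then t=8, then t=9, then returns -11
score_new: v=-8, then (!((-y) < abs(y))) is true, then p=8, then y=64, then ((y - x) != (-max((-x), (-(-4))))) is true, then v=6, then v=7, then returns -9
verdict: not equivalent; witness: x=2, y=-2


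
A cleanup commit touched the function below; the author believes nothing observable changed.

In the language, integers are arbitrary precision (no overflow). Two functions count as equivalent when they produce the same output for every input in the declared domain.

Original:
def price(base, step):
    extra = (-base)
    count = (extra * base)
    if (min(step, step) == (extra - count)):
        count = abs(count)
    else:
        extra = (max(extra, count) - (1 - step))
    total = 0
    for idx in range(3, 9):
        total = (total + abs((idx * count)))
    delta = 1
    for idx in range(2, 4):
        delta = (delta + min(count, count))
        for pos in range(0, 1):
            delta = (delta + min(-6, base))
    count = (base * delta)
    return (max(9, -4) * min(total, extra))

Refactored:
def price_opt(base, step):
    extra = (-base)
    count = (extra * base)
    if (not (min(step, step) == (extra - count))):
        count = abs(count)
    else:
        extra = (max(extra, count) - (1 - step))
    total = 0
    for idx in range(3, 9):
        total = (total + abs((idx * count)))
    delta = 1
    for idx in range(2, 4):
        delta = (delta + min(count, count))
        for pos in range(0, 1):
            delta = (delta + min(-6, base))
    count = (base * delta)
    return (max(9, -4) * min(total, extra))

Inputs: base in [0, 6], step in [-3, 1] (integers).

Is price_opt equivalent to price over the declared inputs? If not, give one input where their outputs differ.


Not equivalent: base=0, step=-3 separates them (-36 vs 0).
price: extra becomes 0; next count becomes 0; next (min(step, step) == (extra - count)) evaluates to false; next extra becomes -4; next total becomes 0; next at idx=3:; next total becomes 0; next at idx=4:; next total becomes 0; next at idx=5:; next total becomes 0; next at idx=6:; next total becomes 0; next at idx=7:; next total becomes 0; next at idx=8:; next total becomes 0; next delta becomes 1; next at idx=2:; next delta becomes 1; next at pos=0:; next delta becomes -5; next at idx=3:; next delta becomes -5; next at pos=0:; next delta becomes -11; next count becomes 0; next final value -36
price_opt: extra becomes 0; next count becomes 0; next (not (min(step, step) == (extra - count))) evaluates to true; next count becomes 0; next total becomes 0; next at idx=3:; next total becomes 0; next at idx=4:; next total becomes 0; next at idx=5:; next total becomes 0; next at idx=6:; next total becomes 0; next at idx=7:; next total becomes 0; next at idx=8:; next total becomes 0; next delta becomes 1; next at idx=2:; next delta becomes 1; next at pos=0:; next delta becomes -5; next at idx=3:; next delta becomes -5; next at pos=0:; next delta becomes -11; next count becomes 0; next final value 0
verdict: not equivalent; witness: base=0, step=-3


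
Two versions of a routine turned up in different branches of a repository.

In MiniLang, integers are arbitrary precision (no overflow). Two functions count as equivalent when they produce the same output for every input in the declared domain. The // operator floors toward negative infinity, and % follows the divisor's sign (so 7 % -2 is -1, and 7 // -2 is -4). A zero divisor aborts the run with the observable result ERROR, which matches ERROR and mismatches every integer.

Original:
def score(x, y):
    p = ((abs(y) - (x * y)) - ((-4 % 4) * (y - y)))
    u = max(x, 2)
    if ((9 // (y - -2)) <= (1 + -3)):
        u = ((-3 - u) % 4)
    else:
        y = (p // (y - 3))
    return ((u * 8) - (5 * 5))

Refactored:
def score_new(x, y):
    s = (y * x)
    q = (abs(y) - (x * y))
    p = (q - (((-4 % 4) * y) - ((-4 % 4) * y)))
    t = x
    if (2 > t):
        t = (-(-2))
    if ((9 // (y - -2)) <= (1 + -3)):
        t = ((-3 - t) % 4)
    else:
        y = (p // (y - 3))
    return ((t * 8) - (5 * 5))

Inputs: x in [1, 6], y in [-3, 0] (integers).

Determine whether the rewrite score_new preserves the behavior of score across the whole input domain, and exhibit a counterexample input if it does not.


Although constant usage differs; and branching structure differs; and arithmetic usage differs; and min/max/abs usage differs; and local variable names differ; and comparison usage differs; and statement counts differ, 24/24 inputs agree.
verdict: equivalent


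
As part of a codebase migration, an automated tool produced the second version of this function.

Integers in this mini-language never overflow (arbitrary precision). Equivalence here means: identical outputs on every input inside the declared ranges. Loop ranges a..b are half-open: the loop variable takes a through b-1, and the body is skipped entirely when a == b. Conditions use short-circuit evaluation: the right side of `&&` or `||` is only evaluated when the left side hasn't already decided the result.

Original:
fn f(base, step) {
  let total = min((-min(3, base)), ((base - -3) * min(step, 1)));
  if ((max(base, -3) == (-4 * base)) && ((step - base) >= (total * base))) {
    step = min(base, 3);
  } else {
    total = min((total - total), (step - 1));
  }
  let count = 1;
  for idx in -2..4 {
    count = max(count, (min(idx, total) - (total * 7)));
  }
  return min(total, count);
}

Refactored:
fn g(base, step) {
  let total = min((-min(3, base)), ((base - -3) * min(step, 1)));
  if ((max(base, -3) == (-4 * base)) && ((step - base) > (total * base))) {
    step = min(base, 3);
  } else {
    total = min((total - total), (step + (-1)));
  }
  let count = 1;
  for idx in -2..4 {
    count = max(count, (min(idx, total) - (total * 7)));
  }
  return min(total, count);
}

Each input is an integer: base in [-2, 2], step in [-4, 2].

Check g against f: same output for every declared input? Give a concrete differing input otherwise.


Try base=0, step=0.
f: total becomes 0; next ((max(base, -3) == (-4 * base)) && ((step - base) >= (total * base))) evaluates to true; next step becomes 0; next count becomes 1; next at idx=-2:; next count becomes 1; next at idx=-1:; next count becomes 1; next at idx=0:; next count becomes 1; next at idx=1:; next count becomes 1; next at idx=2:; next count becomes 1; next at idx=3:; next count becomes 1; next final value 0
g: total becomes 0; next ((max(base, -3) == (-4 * base)) && ((step - base) > (total * base))) evaluates to false; next total becomes -1; next count becomes 1; next at idx=-2:; next count becomes 5; next at idx=-1:; next count becomes 6; next at idx=0:; next count becomes 6; next at idx=1:; next count becomes 6; next at idx=2:; next count becomes 6; next at idx=3:; next count becomes 6; next final value -1
0 against -1: the behavior changed.
verdict: not equivalent; witness: base=0, step=0


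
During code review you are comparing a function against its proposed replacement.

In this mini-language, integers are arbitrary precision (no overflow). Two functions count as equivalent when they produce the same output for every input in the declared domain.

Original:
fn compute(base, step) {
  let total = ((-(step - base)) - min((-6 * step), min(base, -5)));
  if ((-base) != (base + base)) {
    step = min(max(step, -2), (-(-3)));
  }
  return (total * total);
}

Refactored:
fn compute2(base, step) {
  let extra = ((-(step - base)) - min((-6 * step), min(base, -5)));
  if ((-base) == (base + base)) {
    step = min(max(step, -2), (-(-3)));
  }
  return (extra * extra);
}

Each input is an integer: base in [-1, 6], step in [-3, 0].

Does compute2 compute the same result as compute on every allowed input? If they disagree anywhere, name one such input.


Equivalent. The suspicious edit (`((-base) != (base + base))` became `((-base) == (base + base))`) never changes the result for any input inside the declared domain.
Every one of the 32 inputs gives matching results.
As a probe, take base=3, step=0: compute runs total = 8; ((-base) != (base + base)) -> true; step = 0; return 64; compute2 runs extra = 8; ((-base) == (base + base)) -> false; return 64; both end at 64.
verdict: equivalent


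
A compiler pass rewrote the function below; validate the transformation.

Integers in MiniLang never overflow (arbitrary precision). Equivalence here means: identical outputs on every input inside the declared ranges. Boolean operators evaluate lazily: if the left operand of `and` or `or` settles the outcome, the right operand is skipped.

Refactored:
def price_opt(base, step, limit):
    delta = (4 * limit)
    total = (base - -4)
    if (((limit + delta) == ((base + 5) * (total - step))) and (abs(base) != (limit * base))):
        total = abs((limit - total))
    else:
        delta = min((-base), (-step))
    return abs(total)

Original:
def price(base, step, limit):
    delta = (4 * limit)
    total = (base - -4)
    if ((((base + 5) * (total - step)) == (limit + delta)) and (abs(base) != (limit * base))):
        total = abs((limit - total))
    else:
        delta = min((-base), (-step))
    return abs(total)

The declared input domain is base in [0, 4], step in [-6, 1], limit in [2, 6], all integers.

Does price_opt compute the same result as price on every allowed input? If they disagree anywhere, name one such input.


Behavior is preserved: although same computation, different form, the outputs never diverge.
As a probe, take base=3, step=-2, limit=2: price runs delta=8, then total=7, then ((((base + 5) * (total - step)) == (limit + delta)) and (abs(base) != (limit * base))) is false, then delta=-3, then returns 7; price_opt runs delta=8, then total=7, then (((limit + delta) == ((base + 5) * (total - step))) and (abs(base) != (limit * base))) is false, then delta=-3, then returns 7; both end at 7.
Across all 200 domain points the two functions coincide.
verdict: equivalent


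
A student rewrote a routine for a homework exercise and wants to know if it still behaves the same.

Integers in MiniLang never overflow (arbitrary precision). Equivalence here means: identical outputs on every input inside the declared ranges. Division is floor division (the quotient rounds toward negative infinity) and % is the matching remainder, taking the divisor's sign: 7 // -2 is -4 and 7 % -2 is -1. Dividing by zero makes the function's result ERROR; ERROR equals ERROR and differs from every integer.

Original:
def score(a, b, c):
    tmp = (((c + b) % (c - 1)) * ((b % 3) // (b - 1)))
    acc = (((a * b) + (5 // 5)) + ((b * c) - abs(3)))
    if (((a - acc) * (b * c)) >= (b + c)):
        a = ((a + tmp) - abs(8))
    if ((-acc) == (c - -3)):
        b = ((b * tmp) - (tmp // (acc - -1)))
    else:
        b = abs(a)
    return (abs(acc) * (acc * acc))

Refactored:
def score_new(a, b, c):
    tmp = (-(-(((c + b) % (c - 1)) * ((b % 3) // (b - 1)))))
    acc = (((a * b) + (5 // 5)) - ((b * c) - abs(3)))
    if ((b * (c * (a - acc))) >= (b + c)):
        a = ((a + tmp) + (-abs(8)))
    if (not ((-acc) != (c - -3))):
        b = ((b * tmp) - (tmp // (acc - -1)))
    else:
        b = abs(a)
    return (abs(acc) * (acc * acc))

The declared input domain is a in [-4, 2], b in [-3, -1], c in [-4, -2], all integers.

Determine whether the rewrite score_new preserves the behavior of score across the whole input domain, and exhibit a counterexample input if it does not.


There is a counterexample at a=-4, b=-3, c=-4: 10648 on one side, 64 on the other.
score: tmp = 0; acc = 22; (((a - acc) * (b * c)) >= (b + c)) -> false; ((-acc) == (c - -3)) -> false; b = 4; return 10648
score_new: tmp = 0; acc = 4; ((b * (c * (a - acc))) >= (b + c)) -> false; (not ((-acc) != (c - -3))) -> false; b = 4; return 64
verdict: not equivalent; witness: a=-4, b=-3, c=-4


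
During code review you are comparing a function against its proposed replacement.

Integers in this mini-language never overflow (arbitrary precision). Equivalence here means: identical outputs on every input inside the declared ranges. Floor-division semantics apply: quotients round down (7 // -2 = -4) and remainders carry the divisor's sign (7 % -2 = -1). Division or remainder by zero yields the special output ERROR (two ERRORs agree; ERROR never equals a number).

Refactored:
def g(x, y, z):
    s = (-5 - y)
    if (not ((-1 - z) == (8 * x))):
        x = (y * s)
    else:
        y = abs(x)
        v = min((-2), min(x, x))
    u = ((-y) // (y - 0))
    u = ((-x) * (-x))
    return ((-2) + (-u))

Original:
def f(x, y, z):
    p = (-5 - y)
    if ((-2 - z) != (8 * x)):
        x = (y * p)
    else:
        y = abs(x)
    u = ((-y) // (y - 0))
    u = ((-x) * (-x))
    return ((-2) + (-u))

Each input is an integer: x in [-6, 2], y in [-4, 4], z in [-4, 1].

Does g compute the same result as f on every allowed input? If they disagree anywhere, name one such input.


Take x=0, y=-4, z=-2.
f: p becomes -1; next ((-2 - z) != (8 * x)) evaluates to false; next y becomes 0; next hits division by zero so the output is ERROR
g: s becomes -1; next (not ((-1 - z) == (8 * x))) evaluates to true; next x becomes 4; next u becomes -1; next u becomes 16; next final value -18
ERROR != -18, so the rewrite changes behavior.
verdict: not equivalent; witness: x=0, y=-4, z=-2


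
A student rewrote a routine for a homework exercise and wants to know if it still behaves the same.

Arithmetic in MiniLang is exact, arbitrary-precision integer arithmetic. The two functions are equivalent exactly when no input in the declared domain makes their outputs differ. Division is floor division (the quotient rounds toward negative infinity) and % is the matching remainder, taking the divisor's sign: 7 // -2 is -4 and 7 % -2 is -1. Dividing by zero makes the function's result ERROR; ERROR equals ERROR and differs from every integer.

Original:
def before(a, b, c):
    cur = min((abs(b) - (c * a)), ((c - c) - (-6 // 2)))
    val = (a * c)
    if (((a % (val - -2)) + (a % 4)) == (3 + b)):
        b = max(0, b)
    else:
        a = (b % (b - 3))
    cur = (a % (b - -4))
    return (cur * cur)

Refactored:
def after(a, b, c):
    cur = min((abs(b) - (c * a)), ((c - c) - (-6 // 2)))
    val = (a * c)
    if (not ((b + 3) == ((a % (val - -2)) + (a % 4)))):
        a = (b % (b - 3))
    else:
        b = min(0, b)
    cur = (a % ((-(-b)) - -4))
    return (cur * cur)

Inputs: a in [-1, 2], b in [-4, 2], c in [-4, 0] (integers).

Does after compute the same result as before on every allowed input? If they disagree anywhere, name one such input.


There is a counterexample at a=-1, b=1, c=0: 16 on one side, 9 on the other.
before: cur := 1 | val := 0 | (((a % (val - -2)) + (a % 4)) == (3 + b)): true | b := 1 | cur := 4 | result 16
after: cur := 1 | val := 0 | (not ((b + 3) == ((a % (val - -2)) + (a % 4)))): false | b := 0 | cur := 3 | result 9
verdict: not equivalent; witness: a=-1, b=1, c=0


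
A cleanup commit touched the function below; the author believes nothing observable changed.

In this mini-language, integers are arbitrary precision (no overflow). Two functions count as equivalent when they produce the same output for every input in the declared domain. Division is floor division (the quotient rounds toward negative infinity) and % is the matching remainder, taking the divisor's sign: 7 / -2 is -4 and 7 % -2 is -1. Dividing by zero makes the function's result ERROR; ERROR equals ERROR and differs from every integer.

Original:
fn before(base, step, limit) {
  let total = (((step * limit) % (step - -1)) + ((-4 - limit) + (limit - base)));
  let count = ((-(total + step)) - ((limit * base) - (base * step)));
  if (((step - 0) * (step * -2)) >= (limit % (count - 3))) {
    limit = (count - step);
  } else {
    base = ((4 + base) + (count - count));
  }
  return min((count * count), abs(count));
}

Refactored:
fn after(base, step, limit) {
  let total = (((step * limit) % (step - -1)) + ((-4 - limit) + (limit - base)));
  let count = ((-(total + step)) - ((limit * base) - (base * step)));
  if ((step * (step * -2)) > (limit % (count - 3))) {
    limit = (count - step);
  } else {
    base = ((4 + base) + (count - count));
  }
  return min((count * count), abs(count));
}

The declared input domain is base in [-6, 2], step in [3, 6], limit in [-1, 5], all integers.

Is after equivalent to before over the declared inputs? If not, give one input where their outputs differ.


The suspicious-looking change has no observable effect anywhere in the declared ranges.
As a probe, take base=-3, step=5, limit=1: before runs total = 4; count = -21; (((step - 0) * (step * -2)) >= (limit % (count - 3))) -> false; base = 1; return 21; after runs total = 4; count = -21; ((step * (step * -2)) > (limit % (count - 3))) -> false; base = 1; return 21; both end at 21.
Across all 252 domain points the two functions coincide.
verdict: equivalent


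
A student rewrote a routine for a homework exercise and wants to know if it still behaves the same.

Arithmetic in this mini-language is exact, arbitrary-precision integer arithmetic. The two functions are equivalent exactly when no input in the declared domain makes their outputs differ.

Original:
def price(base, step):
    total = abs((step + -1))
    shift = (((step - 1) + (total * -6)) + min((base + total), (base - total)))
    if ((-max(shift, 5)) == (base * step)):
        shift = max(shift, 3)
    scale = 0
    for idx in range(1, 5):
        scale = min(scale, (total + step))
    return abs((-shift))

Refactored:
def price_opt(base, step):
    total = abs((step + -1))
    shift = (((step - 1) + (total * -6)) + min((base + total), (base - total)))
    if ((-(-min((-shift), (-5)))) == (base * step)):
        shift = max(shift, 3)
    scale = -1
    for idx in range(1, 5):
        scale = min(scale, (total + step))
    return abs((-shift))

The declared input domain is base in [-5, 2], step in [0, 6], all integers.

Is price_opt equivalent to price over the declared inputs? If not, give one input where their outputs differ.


The one real change (`0` became `-1`) has no effect anywhere in the declared ranges.
Spot check at base=0, step=2 — price: total=1, then shift=-6, then ((-max(shift, 5)) == (base * step)) is false, then scale=0, then (idx=1), then scale=0, then (idx=2), then scale=0, then (idx=3), then scale=0, then (idx=4), then scale=0, then returns 6. price_opt: total=1, then shift=-6, then ((-(-min((-shift), (-5)))) == (base * step)) is false, then scale=-1, then (idx=1), then scale=-1, then (idx=2), then scale=-1, then (idx=3), then scale=-1, then (idx=4), then scale=-1, then returns 6. Both give 6.
Every one of the 56 inputs gives matching results.
verdict: equivalent


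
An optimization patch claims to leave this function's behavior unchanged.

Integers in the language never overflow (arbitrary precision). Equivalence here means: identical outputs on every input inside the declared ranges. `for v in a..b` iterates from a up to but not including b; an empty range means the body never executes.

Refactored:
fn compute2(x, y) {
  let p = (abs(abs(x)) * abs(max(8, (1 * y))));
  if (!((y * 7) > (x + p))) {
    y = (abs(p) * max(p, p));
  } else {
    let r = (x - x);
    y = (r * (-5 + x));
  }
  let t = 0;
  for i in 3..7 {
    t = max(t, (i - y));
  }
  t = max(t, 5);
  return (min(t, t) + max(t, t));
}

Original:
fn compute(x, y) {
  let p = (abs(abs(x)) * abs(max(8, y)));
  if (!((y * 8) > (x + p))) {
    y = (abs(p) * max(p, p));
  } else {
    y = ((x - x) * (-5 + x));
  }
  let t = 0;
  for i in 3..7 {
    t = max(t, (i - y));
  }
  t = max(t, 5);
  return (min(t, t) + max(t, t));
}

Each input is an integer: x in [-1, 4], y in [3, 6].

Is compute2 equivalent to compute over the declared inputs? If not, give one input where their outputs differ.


There is a counterexample at x=4, y=5: 12 on one side, 10 on the other.
compute: p becomes 32; next (!((y * 8) > (x + p))) evaluates to false; next y becomes 0; next t becomes 0; next at i=3:; next t becomes 3; next at i=4:; next t becomes 4; next at i=5:; next t becomes 5; next at i=6:; next t becomes 6; next t becomes 6; next final value 12
compute2: p becomes 32; next (!((y * 7) > (x + p))) evaluates to true; next y becomes 1024; next t becomes 0; next at i=3:; next t becomes 0; next at i=4:; next t becomes 0; next at i=5:; next t becomes 0; next at i=6:; next t becomes 0; next t becomes 5; next final value 10
verdict: not equivalent; witness: x=4, y=5


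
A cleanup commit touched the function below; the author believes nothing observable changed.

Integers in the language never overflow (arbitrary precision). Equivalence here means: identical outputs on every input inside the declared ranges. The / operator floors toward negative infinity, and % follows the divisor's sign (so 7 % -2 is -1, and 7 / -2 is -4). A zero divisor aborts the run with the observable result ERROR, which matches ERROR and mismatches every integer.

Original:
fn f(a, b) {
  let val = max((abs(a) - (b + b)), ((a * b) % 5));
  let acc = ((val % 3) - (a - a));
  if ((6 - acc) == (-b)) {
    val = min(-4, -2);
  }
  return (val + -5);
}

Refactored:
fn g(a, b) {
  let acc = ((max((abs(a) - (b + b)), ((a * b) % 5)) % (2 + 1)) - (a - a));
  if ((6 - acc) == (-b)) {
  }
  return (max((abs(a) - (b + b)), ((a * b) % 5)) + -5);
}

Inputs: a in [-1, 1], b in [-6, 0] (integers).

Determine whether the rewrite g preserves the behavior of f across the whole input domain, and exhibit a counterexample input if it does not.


Take a=0, b=-6.
f: val := 12 | acc := 0 | ((6 - acc) == (-b)): true | val := -4 | result -9
g: acc := 0 | ((6 - acc) == (-b)): true | result 7
-9 != 7, so the rewrite changes behavior.
verdict: not equivalent; witness: a=0, b=-6


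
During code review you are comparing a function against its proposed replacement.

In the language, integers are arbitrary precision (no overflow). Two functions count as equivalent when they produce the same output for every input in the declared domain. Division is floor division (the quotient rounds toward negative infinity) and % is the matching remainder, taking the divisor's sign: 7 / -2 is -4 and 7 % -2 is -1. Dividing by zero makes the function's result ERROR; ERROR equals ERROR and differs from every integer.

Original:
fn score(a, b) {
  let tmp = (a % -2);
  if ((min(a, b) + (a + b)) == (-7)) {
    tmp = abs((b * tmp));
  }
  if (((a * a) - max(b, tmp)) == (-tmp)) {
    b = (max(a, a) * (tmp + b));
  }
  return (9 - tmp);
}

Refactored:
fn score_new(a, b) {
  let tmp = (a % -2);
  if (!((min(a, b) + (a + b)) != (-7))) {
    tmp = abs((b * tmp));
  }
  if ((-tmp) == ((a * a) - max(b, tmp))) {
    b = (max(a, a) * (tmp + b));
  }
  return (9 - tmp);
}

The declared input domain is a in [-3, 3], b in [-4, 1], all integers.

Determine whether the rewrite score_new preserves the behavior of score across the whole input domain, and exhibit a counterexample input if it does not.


Side by side, the visible changes include: comparison usage differs, plus boolean connective usage differs.
As a probe, take a=1, b=-2: score runs tmp becomes -1; next ((min(a, b) + (a + b)) == (-7)) evaluates to false; next (((a * a) - max(b, tmp)) == (-tmp)) evaluates to false; next final value 10; score_new runs tmp becomes -1; next (!((min(a, b) + (a + b)) != (-7))) evaluates to false; next ((-tmp) == ((a * a) - max(b, tmp))) evaluates to false; next final value 10; both end at 10.
Checked all 42 inputs in the declared domain: the outputs agree on every one.
verdict: equivalent


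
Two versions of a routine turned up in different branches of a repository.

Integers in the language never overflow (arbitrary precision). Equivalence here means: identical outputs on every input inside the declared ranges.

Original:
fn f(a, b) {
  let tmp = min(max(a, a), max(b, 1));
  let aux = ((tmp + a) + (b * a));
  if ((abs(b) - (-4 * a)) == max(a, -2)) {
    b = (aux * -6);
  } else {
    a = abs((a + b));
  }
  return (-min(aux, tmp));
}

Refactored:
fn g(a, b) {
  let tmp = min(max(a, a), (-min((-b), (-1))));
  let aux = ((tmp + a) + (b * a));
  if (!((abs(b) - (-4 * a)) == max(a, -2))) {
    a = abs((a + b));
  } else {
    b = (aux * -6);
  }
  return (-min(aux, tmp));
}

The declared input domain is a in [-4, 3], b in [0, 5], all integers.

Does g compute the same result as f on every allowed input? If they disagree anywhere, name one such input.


Behavior is preserved: although boolean connective usage differs; and min/max/abs usage differs, the outputs never diverge.
One worked example (a=-4, b=5) — f: tmp = -4; aux = -28; ((abs(b) - (-4 * a)) == max(a, -2)) -> false; a = 1; return 28; g: tmp = -4; aux = -28; (!((abs(b) - (-4 * a)) == max(a, -2))) -> true; a = 1; return 28; agreement on 28.
Across all 48 domain points the two functions coincide.
verdict: equivalent


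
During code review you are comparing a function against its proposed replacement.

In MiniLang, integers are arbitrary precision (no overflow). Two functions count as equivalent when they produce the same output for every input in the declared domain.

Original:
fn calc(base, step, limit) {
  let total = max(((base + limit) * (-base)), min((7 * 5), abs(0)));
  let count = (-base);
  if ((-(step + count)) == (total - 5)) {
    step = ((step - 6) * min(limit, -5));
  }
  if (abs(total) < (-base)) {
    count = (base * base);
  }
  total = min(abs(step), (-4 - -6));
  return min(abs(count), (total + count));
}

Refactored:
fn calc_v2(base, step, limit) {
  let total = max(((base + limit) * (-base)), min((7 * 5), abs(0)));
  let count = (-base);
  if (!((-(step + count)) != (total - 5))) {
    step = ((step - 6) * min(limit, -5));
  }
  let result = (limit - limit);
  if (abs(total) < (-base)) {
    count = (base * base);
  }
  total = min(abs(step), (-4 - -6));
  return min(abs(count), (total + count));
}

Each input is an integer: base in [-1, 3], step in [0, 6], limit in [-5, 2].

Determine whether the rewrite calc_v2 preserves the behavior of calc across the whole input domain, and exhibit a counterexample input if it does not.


The two versions differ — the changes include comparison usage differs, boolean connective usage differs, arithmetic usage differs, statement counts differ, local variable names differ.
One worked example (base=0, step=3, limit=-3) — calc: total = 0; count = 0; ((-(step + count)) == (total - 5)) -> false; (abs(total) < (-base)) -> false; total = 2; return 0; calc_v2: total = 0; count = 0; (!((-(step + count)) != (total - 5))) -> false; result = 0; (abs(total) < (-base)) -> false; total = 2; return 0; agreement on 0.
Checked all 280 inputs in the declared domain: the outputs agree on every one.
verdict: equivalent


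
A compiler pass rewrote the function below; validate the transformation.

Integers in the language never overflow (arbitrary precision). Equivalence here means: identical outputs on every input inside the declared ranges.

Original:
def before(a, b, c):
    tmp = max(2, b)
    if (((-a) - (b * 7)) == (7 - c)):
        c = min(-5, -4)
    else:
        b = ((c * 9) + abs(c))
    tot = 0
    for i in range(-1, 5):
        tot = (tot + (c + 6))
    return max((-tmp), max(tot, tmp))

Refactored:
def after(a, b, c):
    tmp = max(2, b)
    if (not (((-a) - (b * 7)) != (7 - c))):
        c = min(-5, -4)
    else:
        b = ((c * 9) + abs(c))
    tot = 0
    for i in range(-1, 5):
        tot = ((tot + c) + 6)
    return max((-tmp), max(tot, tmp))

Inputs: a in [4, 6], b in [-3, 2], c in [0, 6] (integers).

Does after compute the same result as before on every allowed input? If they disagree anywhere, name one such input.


This is a faithful refactor — comparison usage differs, boolean connective usage differs, but the computed results match everywhere.
As a probe, take a=5, b=-2, c=2: before runs tmp := 2 | (((-a) - (b * 7)) == (7 - c)): false | b := 20 | tot := 0 | iter i=-1: | tot := 8 | iter i=0: | tot := 16 | iter i=1: | tot := 24 | iter i=2: | tot := 32 | iter i=3: | tot := 40 | iter i=4: | tot := 48 | result 48; after runs tmp := 2 | (not (((-a) - (b * 7)) != (7 - c))): false | b := 20 | tot := 0 | iter i=-1: | tot := 8 | iter i=0: | tot := 16 | iter i=1: | tot := 24 | iter i=2: | tot := 32 | iter i=3: | tot := 40 | iter i=4: | tot := 48 | result 48; both end at 48.
Checked all 126 inputs in the declared domain: the outputs agree on every one.
verdict: equivalent


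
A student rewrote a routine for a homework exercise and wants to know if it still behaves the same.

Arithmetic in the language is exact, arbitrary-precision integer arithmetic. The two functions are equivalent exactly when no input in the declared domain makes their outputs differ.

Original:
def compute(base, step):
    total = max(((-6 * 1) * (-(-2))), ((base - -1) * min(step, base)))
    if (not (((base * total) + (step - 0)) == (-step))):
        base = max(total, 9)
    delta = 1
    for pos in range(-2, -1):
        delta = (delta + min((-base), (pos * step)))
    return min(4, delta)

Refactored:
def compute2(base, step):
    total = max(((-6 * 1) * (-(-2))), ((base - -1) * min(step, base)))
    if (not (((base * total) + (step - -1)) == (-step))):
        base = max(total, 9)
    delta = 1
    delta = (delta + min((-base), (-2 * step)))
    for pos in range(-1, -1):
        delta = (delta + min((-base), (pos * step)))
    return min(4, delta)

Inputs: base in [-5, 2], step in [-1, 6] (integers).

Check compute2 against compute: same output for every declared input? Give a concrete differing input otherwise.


Take base=-2, step=2.
compute: total becomes 2; next (not (((base * total) + (step - 0)) == (-step))) evaluates to false; next delta becomes 1; next at pos=-2:; next delta becomes -3; next final value -3
compute2: total becomes 2; next (not (((base * total) + (step - -1)) == (-step))) evaluates to true; next base becomes 9; next delta becomes 1; next delta becomes -8; next pos never enters its loop body; next final value -8
-3 against -8: the behavior changed.
verdict: not equivalent; witness: base=-2, step=2


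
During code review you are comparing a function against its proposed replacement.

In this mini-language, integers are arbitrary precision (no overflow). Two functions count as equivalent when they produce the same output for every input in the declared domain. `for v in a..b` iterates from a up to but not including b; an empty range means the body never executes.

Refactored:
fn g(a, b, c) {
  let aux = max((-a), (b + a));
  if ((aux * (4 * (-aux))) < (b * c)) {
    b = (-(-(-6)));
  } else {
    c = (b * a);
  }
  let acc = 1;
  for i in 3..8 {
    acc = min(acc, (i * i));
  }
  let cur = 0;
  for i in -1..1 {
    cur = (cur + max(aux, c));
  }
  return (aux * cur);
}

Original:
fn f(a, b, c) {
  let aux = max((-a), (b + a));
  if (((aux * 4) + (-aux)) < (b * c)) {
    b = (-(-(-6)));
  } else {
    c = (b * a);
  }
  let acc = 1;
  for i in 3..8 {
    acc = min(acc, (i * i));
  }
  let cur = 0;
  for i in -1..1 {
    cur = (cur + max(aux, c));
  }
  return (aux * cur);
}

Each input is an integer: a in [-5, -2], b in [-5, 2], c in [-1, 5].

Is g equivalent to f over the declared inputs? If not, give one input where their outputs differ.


Take a=-5, b=-5, c=-1.
f: aux := 5 | (((aux * 4) + (-aux)) < (b * c)): false | c := 25 | acc := 1 | iter i=3: | acc := 1 | iter i=4: | acc := 1 | iter i=5: | acc := 1 | iter i=6: | acc := 1 | iter i=7: | acc := 1 | cur := 0 | iter i=-1: | cur := 25 | iter i=0: | cur := 50 | result 250
g: aux := 5 | ((aux * (4 * (-aux))) < (b * c)): true | b := -6 | acc := 1 | iter i=3: | acc := 1 | iter i=4: | acc := 1 | iter i=5: | acc := 1 | iter i=6: | acc := 1 | iter i=7: | acc := 1 | cur := 0 | iter i=-1: | cur := 5 | iter i=0: | cur := 10 | result 50
250 against 50: the behavior changed.
verdict: not equivalent; witness: a=-5, b=-5, c=-1


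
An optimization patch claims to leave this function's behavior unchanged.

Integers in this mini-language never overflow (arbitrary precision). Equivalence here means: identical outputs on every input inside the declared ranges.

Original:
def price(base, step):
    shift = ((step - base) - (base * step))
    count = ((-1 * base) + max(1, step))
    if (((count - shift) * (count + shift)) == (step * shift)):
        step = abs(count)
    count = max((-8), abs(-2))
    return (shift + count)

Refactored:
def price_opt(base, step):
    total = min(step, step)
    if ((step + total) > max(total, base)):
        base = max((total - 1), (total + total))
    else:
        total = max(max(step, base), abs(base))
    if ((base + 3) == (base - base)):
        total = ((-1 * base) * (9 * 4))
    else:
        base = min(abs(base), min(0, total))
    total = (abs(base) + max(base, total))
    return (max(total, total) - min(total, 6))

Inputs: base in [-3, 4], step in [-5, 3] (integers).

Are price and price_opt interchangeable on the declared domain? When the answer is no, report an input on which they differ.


At base=-3, step=-5: price gives -15, price_opt gives 105.
verdict: not equivalent; witness: base=-3, step=-5


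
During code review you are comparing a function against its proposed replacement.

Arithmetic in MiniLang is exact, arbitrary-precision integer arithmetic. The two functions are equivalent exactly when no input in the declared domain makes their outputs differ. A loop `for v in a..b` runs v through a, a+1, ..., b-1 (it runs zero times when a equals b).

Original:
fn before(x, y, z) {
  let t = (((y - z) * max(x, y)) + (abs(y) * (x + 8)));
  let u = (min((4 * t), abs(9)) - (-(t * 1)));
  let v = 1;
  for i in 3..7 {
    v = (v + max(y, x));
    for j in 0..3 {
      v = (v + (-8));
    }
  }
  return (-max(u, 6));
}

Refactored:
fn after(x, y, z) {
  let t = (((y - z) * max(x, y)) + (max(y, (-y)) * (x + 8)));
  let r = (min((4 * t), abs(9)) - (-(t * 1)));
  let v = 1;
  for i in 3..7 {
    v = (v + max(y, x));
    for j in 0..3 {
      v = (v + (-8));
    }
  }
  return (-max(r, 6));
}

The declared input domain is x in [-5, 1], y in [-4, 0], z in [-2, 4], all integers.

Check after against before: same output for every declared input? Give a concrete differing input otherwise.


Side by side, the visible changes include: min/max/abs usage differs; local variable names differ.
Tracing x=-3, y=-3, z=-2: before: t=18, then u=27, then v=1, then (i=3), then v=-2, then (j=0), then v=-10, then (j=1), then v=-18, then (j=2), then v=-26, then (i=4), then v=-29, then (j=0), then v=-37, then (j=1), then v=-45, then (j=2), then v=-53, then (i=5), then v=-56, then (j=0), then v=-64, then (j=1), then v=-72, then (j=2), then v=-80, then (i=6), then v=-83, then (j=0), then v=-91, then (j=1), then v=-99, then (j=2), then v=-107, then returns -27 | after: t=18, then r=27, then v=1, then (i=3), then v=-2, then (j=0), then v=-10, then (j=1), then v=-18, then (j=2), then v=-26, then (i=4), then v=-29, then (j=0), then v=-37, then (j=1), then v=-45, then (j=2), then v=-53, then (i=5), then v=-56, then (j=0), then v=-64, then (j=1), then v=-72, then (j=2), then v=-80, then (i=6), then v=-83, then (j=0), then v=-91, then (j=1), then v=-99, then (j=2), then v=-107, then returns -27 — matching result -27.
An exhaustive pass over the 245 declared inputs shows identical outputs.
verdict: equivalent
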